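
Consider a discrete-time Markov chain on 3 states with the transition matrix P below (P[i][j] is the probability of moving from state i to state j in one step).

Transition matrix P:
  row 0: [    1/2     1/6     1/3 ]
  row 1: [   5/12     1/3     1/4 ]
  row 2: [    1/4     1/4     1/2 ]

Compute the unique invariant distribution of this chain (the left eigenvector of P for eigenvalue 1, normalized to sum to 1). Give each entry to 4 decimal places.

Balance equations π_j = Σ_i π_i·P[i][j]:
  π_0 = 1/2·π_0 + 5/12·π_1 + 1/4·π_2
  π_1 = 1/6·π_0 + 1/3·π_1 + 1/4·π_2
  normalize: π_0 + π_1 + π_2 = 1
Solving the linear system gives exactly π = [39/101, 24/101, 38/101].

π = [0.3861, 0.2376, 0.3762]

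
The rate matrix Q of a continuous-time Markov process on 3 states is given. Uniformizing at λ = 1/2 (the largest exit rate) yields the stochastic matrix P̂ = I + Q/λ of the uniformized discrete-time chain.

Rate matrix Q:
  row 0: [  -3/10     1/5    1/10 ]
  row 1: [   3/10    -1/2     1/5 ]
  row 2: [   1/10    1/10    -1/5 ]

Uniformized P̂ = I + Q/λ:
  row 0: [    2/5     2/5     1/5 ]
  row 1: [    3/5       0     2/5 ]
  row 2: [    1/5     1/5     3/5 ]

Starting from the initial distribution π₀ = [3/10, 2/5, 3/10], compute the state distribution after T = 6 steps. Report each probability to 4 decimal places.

t=0: π = [0.3000, 0.4000, 0.3000]
t=1: π = [0.4200, 0.1800, 0.4000]
t=2: π = [0.3560, 0.2480, 0.3960]
t=3: π = [0.3704, 0.2216, 0.4080]
t=4: π = [0.3627, 0.2298, 0.4075]
t=5: π = [0.3644, 0.2266, 0.4090]
t=6: π = [0.3635, 0.2276, 0.4089]

π = [0.3635, 0.2276, 0.4089]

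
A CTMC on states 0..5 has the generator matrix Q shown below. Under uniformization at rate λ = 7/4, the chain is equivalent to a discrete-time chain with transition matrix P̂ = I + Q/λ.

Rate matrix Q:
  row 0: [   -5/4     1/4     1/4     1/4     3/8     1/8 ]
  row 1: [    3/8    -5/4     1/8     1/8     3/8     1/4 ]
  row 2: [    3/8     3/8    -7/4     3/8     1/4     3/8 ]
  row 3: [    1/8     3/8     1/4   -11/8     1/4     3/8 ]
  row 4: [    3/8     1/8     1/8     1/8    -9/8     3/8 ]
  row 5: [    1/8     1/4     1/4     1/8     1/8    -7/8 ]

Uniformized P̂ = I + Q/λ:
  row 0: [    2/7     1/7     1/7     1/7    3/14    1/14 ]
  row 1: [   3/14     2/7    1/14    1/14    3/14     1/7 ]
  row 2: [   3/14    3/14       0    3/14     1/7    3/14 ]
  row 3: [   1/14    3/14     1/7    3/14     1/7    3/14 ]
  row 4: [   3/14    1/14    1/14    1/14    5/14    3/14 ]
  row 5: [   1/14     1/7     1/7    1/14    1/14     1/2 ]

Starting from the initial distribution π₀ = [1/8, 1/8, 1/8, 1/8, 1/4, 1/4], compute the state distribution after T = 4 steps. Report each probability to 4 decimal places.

t=0: π = [0.1250, 0.1250, 0.1250, 0.1250, 0.2500, 0.2500]
t=1: π = [0.1696, 0.1607, 0.0982, 0.1161, 0.1964, 0.2589]
t=2: π = [0.1728, 0.1671, 0.1033, 0.1142, 0.1901, 0.2526]
t=3: π = [0.1742, 0.1687, 0.1026, 0.1148, 0.1898, 0.2498]
t=4: π = [0.1746, 0.1689, 0.1026, 0.1149, 0.1902, 0.2487]

π = [0.1746, 0.1689, 0.1026, 0.1149, 0.1902, 0.2487]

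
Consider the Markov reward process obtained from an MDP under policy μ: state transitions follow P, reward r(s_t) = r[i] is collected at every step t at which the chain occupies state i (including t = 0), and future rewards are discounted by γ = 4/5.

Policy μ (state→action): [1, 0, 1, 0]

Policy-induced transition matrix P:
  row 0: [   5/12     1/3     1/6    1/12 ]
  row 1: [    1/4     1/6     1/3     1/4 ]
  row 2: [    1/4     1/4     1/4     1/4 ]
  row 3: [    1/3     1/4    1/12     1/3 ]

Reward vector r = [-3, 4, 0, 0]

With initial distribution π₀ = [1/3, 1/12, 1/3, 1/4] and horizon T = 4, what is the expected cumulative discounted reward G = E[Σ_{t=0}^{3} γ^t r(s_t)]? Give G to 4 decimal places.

G = -0.5207

t=0: π = [0.3333, 0.0833, 0.3333, 0.2500], E[r] = -0.6667, γ^t·E[r] = -0.666667, running G = -0.666667
t=1: π = [0.3264, 0.2708, 0.1875, 0.2153], E[r] = 0.1042, γ^t·E[r] = 0.083333, running G = -0.583333
t=2: π = [0.3223, 0.2546, 0.2095, 0.2135], E[r] = 0.0515, γ^t·E[r] = 0.032963, running G = -0.550370
t=3: π = [0.3215, 0.2556, 0.2088, 0.2141], E[r] = 0.0580, γ^t·E[r] = 0.029704, running G = -0.520667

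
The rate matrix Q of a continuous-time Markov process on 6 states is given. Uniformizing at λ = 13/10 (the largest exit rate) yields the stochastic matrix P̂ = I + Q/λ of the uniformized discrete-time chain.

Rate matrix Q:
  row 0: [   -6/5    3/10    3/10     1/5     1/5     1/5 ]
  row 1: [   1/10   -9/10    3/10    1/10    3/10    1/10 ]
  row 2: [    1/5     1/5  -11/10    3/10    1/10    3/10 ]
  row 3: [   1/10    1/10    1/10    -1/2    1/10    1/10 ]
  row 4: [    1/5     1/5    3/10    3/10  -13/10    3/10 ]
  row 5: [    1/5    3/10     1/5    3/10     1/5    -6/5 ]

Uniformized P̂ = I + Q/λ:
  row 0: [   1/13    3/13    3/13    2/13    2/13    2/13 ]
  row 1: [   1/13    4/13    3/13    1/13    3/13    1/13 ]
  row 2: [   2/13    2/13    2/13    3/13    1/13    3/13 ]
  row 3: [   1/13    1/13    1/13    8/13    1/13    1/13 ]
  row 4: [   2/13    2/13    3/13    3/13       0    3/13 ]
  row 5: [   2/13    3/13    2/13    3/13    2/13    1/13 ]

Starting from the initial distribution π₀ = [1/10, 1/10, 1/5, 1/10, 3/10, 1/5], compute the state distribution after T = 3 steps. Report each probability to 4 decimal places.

t=0: π = [0.1000, 0.1000, 0.2000, 0.1000, 0.3000, 0.2000]
t=1: π = [0.1308, 0.1846, 0.1846, 0.2462, 0.0923, 0.1615]
t=2: π = [0.1107, 0.1858, 0.1663, 0.2870, 0.1207, 0.1296]
t=3: π = [0.1090, 0.1788, 0.1639, 0.3041, 0.1147, 0.1296]

π = [0.1090, 0.1788, 0.1639, 0.3041, 0.1147, 0.1296]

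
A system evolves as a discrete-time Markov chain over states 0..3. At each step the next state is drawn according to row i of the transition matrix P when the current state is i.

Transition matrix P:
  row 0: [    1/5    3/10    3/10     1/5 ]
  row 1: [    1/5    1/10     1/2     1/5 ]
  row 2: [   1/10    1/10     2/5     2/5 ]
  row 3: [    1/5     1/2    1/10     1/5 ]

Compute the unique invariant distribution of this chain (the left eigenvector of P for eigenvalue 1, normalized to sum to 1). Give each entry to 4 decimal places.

π = [0.1672, 0.2397, 0.3276, 0.2655]

Balance equations π_j = Σ_i π_i·P[i][j]:
  π_0 = 1/5·π_0 + 1/5·π_1 + 1/10·π_2 + 1/5·π_3
  π_1 = 3/10·π_0 + 1/10·π_1 + 1/10·π_2 + 1/2·π_3
  π_2 = 3/10·π_0 + 1/2·π_1 + 2/5·π_2 + 1/10·π_3
  normalize: π_0 + π_1 + π_2 + π_3 = 1
Solving the linear system gives exactly π = [97/580, 139/580, 19/58, 77/290].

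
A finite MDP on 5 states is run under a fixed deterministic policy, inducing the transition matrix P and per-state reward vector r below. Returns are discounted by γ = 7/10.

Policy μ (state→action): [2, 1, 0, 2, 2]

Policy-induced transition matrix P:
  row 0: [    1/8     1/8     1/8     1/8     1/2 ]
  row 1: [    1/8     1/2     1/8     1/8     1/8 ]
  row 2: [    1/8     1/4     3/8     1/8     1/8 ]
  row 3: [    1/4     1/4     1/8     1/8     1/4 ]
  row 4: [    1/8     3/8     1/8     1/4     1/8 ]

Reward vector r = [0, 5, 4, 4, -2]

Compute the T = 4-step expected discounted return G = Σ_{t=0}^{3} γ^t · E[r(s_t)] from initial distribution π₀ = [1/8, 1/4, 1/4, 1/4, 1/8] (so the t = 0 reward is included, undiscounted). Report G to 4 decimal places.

t=0: π = [0.1250, 0.2500, 0.2500, 0.2500, 0.1250], E[r] = 3.0000, γ^t·E[r] = 3.000000, running G = 3.000000
t=1: π = [0.1563, 0.3125, 0.1875, 0.1406, 0.2031], E[r] = 2.4688, γ^t·E[r] = 1.728125, running G = 4.728125
t=2: π = [0.1426, 0.3340, 0.1719, 0.1504, 0.2012], E[r] = 2.5566, γ^t·E[r] = 1.252754, running G = 5.980879
t=3: π = [0.1438, 0.3408, 0.1680, 0.1501, 0.1973], E[r] = 2.5820, γ^t·E[r] = 0.885637, running G = 6.866516

G = 6.8665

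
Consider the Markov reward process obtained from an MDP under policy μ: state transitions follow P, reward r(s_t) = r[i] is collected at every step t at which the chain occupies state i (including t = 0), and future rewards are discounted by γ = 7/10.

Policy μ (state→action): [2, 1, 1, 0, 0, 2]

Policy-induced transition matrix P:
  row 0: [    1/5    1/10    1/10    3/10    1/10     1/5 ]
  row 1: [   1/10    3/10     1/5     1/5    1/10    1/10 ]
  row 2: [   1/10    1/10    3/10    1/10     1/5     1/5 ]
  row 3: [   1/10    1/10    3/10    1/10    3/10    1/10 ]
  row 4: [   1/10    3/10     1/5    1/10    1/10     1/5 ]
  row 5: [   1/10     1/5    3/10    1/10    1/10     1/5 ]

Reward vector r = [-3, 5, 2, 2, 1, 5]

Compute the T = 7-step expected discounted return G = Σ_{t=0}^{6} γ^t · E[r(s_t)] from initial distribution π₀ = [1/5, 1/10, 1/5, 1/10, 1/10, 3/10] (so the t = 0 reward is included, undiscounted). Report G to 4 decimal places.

G = 6.8973

t=0: π = [0.2000, 0.1000, 0.2000, 0.1000, 0.1000, 0.3000], E[r] = 2.1000, γ^t·E[r] = 2.100000, running G = 2.100000
t=1: π = [0.1200, 0.1700, 0.2400, 0.1500, 0.1400, 0.1800], E[r] = 2.3100, γ^t·E[r] = 1.617000, running G = 3.717000
t=2: π = [0.1120, 0.1800, 0.2450, 0.1410, 0.1540, 0.1680], E[r] = 2.3300, γ^t·E[r] = 1.141700, running G = 4.858700
t=3: π = [0.1112, 0.1836, 0.2442, 0.1404, 0.1527, 0.1679], E[r] = 2.3458, γ^t·E[r] = 0.804609, running G = 5.663309
t=4: π = [0.1111, 0.1841, 0.2441, 0.1406, 0.1525, 0.1676], E[r] = 2.3469, γ^t·E[r] = 0.563479, running G = 6.226788
t=5: π = [0.1111, 0.1841, 0.2441, 0.1406, 0.1525, 0.1675], E[r] = 2.3467, γ^t·E[r] = 0.394414, running G = 6.621202
t=6: π = [0.1111, 0.1841, 0.2441, 0.1406, 0.1525, 0.1675], E[r] = 2.3467, γ^t·E[r] = 0.276089, running G = 6.897291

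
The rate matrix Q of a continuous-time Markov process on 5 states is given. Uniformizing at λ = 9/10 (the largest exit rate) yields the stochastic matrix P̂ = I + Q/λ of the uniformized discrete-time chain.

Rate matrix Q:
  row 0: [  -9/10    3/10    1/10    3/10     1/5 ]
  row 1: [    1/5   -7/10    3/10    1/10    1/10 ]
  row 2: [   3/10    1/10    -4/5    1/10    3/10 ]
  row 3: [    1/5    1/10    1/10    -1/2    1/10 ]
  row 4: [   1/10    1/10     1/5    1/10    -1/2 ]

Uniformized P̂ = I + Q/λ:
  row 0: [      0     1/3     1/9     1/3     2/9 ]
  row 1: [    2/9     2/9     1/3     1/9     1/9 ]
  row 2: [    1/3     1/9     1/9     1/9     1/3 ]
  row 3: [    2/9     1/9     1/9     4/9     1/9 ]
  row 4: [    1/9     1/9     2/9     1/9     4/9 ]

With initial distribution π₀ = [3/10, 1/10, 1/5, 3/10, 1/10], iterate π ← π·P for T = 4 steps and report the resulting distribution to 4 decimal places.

t=0: π = [0.3000, 0.1000, 0.2000, 0.3000, 0.1000]
t=1: π = [0.1667, 0.1889, 0.1444, 0.2778, 0.2222]
t=2: π = [0.1765, 0.1691, 0.1778, 0.2407, 0.2358]
t=3: π = [0.1765, 0.1691, 0.1749, 0.2306, 0.2488]
t=4: π = [0.1748, 0.1691, 0.1763, 0.2272, 0.2525]

π = [0.1748, 0.1691, 0.1763, 0.2272, 0.2525]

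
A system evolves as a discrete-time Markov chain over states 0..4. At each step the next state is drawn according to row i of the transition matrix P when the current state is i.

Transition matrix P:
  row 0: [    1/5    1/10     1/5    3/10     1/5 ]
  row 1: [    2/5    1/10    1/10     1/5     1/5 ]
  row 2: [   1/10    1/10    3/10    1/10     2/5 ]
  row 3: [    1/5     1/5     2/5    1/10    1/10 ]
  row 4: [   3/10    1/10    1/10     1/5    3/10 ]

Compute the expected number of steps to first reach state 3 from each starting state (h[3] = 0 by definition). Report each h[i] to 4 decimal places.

First-step conditioning: h[3] = 0; for i ≠ 3, h[i] = 1 + Σ_k P[i][k]·h[k].
  h[0] = 1 + 1/5·h[0] + 1/10·h[1] + 1/5·h[2] + 1/5·h[4]
  h[1] = 1 + 2/5·h[0] + 1/10·h[1] + 1/10·h[2] + 1/5·h[4]
  h[2] = 1 + 1/10·h[0] + 1/10·h[1] + 3/10·h[2] + 2/5·h[4]
  h[4] = 1 + 3/10·h[0] + 1/10·h[1] + 1/10·h[2] + 3/10·h[4]
Solving the 4×4 linear system over states ≠ 3 gives exactly h = [8300/1887, 8930/1887, 10300/1887, 0, 3000/629] (h[3] = 0 is the target).

h = [4.3985, 4.7324, 5.4584, 0.0000, 4.7695]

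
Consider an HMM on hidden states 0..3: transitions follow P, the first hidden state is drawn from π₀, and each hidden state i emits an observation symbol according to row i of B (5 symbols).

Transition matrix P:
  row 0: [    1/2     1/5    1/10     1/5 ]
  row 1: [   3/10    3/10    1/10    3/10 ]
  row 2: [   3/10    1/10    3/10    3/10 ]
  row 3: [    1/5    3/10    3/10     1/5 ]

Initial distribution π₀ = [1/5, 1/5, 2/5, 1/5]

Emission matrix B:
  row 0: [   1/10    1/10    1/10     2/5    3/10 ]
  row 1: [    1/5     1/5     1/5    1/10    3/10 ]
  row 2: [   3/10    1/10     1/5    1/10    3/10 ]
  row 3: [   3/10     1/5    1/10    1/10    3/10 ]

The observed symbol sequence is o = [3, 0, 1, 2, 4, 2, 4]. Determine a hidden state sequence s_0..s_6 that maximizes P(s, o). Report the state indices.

t=0: δ = [8.000e-02, 2.000e-02, 4.000e-02, 2.000e-02]  (obs o_0=3)
t=1: δ = [4.000e-03, 3.200e-03, 3.600e-03, 4.800e-03]  ψ = [0, 0, 2, 0]  (obs o_1=0)
t=2: δ = [2.000e-04, 2.880e-04, 1.440e-04, 2.160e-04]  ψ = [0, 3, 3, 2]  (obs o_2=1)
t=3: δ = [1.000e-05, 1.728e-05, 1.296e-05, 8.640e-06]  ψ = [0, 1, 3, 1]  (obs o_3=2)
t=4: δ = [1.555e-06, 1.555e-06, 1.166e-06, 1.555e-06]  ψ = [1, 1, 2, 1]  (obs o_4=4)
t=5: δ = [7.776e-08, 9.331e-08, 9.331e-08, 4.666e-08]  ψ = [0, 1, 3, 1]  (obs o_5=2)
t=6: δ = [1.166e-08, 8.398e-09, 8.398e-09, 8.398e-09]  ψ = [0, 1, 2, 1]  (obs o_6=4)
backtrack: best end state = 0; path = [0, 3, 1, 1, 0, 0, 0]

path = [0, 3, 1, 1, 0, 0, 0]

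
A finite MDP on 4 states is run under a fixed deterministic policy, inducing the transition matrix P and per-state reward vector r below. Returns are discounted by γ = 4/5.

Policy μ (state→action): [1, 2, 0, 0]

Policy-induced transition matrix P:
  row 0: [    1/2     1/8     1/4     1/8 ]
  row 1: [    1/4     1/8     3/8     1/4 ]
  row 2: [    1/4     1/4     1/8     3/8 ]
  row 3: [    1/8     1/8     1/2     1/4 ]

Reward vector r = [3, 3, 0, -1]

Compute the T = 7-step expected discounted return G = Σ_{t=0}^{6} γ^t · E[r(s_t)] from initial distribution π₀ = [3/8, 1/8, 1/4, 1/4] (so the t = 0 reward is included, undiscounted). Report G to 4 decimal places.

t=0: π = [0.3750, 0.1250, 0.2500, 0.2500], E[r] = 1.2500, γ^t·E[r] = 1.250000, running G = 1.250000
t=1: π = [0.3125, 0.1563, 0.2969, 0.2344], E[r] = 1.1719, γ^t·E[r] = 0.937500, running G = 2.187500
t=2: π = [0.2988, 0.1621, 0.2910, 0.2480], E[r] = 1.1348, γ^t·E[r] = 0.726250, running G = 2.913750
t=3: π = [0.2937, 0.1614, 0.2959, 0.2490], E[r] = 1.1162, γ^t·E[r] = 0.571500, running G = 3.485250
t=4: π = [0.2923, 0.1620, 0.2954, 0.2503], E[r] = 1.1126, γ^t·E[r] = 0.455713, running G = 3.940963
t=5: π = [0.2918, 0.1619, 0.2959, 0.2504], E[r] = 1.1108, γ^t·E[r] = 0.363976, running G = 4.304939
t=6: π = [0.2916, 0.1620, 0.2959, 0.2505], E[r] = 1.1104, γ^t·E[r] = 0.291082, running G = 4.596021

G = 4.5960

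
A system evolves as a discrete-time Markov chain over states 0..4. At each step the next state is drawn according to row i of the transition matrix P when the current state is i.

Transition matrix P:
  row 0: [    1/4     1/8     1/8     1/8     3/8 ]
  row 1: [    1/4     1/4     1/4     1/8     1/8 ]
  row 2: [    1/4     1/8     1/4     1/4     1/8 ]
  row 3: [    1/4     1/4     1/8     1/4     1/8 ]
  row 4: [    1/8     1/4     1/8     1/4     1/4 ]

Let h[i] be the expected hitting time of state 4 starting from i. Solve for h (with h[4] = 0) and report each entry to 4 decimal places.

First-step conditioning: h[4] = 0; for i ≠ 4, h[i] = 1 + Σ_k P[i][k]·h[k].
  h[0] = 1 + 1/4·h[0] + 1/8·h[1] + 1/8·h[2] + 1/8·h[3]
  h[1] = 1 + 1/4·h[0] + 1/4·h[1] + 1/4·h[2] + 1/8·h[3]
  h[2] = 1 + 1/4·h[0] + 1/8·h[1] + 1/4·h[2] + 1/4·h[3]
  h[3] = 1 + 1/4·h[0] + 1/4·h[1] + 1/8·h[2] + 1/4·h[3]
Solving the 4×4 linear system over states ≠ 4 gives exactly h = [4, 16/3, 16/3, 16/3, 0] (h[4] = 0 is the target).

h = [4.0000, 5.3333, 5.3333, 5.3333, 0.0000]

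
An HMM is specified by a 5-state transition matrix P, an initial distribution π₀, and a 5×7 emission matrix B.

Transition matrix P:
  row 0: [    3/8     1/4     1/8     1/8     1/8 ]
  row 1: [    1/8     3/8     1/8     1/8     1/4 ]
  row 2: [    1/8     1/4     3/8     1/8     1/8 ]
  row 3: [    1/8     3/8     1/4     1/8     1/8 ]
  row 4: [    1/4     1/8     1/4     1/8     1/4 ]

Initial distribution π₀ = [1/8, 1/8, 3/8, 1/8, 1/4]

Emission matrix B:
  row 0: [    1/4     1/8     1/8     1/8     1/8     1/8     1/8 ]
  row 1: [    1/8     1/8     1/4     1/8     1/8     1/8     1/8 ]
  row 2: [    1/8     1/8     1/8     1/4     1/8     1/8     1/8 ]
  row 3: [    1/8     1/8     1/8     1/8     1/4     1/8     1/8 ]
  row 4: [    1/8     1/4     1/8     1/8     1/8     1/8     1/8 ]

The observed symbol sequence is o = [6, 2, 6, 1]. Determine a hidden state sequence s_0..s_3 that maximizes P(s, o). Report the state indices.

t=0: δ = [1.562e-02, 1.562e-02, 4.688e-02, 1.562e-02, 3.125e-02]  (obs o_0=6)
t=1: δ = [9.766e-04, 2.930e-03, 2.197e-03, 7.324e-04, 9.766e-04]  ψ = [4, 2, 2, 2, 4]  (obs o_1=2)
t=2: δ = [4.578e-05, 1.373e-04, 1.030e-04, 4.578e-05, 9.155e-05]  ψ = [0, 1, 2, 1, 1]  (obs o_2=6)
t=3: δ = [2.861e-06, 6.437e-06, 4.828e-06, 2.146e-06, 8.583e-06]  ψ = [4, 1, 2, 1, 1]  (obs o_3=1)
backtrack: best end state = 4; path = [2, 1, 1, 4]

path = [2, 1, 1, 4]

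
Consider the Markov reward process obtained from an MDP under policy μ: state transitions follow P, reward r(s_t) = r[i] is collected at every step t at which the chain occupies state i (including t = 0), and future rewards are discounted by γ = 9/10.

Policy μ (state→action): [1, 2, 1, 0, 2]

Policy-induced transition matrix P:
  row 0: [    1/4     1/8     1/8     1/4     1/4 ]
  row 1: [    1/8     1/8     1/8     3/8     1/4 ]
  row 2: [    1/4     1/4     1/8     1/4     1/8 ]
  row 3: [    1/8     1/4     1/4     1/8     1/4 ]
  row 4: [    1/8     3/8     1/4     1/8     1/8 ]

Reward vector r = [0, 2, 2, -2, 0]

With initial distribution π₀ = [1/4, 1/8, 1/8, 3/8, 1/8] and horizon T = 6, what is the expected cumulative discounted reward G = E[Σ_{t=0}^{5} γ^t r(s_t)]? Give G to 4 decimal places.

t=0: π = [0.2500, 0.1250, 0.1250, 0.3750, 0.1250], E[r] = -0.2500, γ^t·E[r] = -0.250000, running G = -0.250000
t=1: π = [0.1719, 0.2188, 0.1875, 0.2031, 0.2188], E[r] = 0.4063, γ^t·E[r] = 0.365625, running G = 0.115625
t=2: π = [0.1699, 0.2285, 0.1777, 0.2246, 0.1992], E[r] = 0.3633, γ^t·E[r] = 0.294258, running G = 0.409883
t=3: π = [0.1685, 0.2251, 0.1780, 0.2256, 0.2029], E[r] = 0.3550, γ^t·E[r] = 0.258781, running G = 0.668664
t=4: π = [0.1683, 0.2262, 0.1786, 0.2246, 0.2024], E[r] = 0.3603, γ^t·E[r] = 0.236387, running G = 0.905050
t=5: π = [0.1684, 0.2260, 0.1784, 0.2249, 0.2024], E[r] = 0.3589, γ^t·E[r] = 0.211942, running G = 1.116992

G = 1.1170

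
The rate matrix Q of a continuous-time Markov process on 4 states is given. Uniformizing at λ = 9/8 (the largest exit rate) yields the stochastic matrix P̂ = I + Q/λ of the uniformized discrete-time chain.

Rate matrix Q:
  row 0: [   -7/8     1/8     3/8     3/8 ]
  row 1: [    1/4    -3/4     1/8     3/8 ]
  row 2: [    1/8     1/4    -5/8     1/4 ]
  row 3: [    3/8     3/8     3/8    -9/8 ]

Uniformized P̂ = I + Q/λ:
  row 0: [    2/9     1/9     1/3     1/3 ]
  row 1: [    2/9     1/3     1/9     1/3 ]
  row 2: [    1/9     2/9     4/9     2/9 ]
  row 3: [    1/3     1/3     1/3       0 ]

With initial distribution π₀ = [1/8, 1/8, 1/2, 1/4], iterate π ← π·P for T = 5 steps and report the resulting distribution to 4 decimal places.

π = [0.2125, 0.2515, 0.3121, 0.2238]

t=0: π = [0.1250, 0.1250, 0.5000, 0.2500]
t=1: π = [0.1944, 0.2500, 0.3611, 0.1944]
t=2: π = [0.2037, 0.2500, 0.3179, 0.2284]
t=3: π = [0.2123, 0.2527, 0.3131, 0.2219]
t=4: π = [0.2121, 0.2514, 0.3120, 0.2246]
t=5: π = [0.2125, 0.2515, 0.3121, 0.2238]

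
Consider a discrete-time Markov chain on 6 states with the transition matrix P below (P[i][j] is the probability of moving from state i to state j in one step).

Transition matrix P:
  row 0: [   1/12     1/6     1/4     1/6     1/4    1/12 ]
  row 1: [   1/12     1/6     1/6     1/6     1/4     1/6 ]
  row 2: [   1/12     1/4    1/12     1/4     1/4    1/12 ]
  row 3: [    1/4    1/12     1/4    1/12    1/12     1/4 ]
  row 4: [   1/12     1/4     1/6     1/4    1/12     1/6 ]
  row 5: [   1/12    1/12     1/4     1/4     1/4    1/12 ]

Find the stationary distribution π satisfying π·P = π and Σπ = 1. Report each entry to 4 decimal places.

Balance equations π_j = Σ_i π_i·P[i][j]:
  π_0 = 1/12·π_0 + 1/12·π_1 + 1/12·π_2 + 1/4·π_3 + 1/12·π_4 + 1/12·π_5
  π_1 = 1/6·π_0 + 1/6·π_1 + 1/4·π_2 + 1/12·π_3 + 1/4·π_4 + 1/12·π_5
  π_2 = 1/4·π_0 + 1/6·π_1 + 1/12·π_2 + 1/4·π_3 + 1/6·π_4 + 1/4·π_5
  π_3 = 1/6·π_0 + 1/6·π_1 + 1/4·π_2 + 1/12·π_3 + 1/4·π_4 + 1/4·π_5
  π_4 = 1/4·π_0 + 1/4·π_1 + 1/4·π_2 + 1/12·π_3 + 1/12·π_4 + 1/4·π_5
  normalize: π_0 + π_1 + π_2 + π_3 + π_4 + π_5 = 1
Solving the linear system gives exactly π = [5364/46381, 7870/46381, 17517/92762, 17987/92762, 8654/46381, 6741/46381].

π = [0.1157, 0.1697, 0.1888, 0.1939, 0.1866, 0.1453]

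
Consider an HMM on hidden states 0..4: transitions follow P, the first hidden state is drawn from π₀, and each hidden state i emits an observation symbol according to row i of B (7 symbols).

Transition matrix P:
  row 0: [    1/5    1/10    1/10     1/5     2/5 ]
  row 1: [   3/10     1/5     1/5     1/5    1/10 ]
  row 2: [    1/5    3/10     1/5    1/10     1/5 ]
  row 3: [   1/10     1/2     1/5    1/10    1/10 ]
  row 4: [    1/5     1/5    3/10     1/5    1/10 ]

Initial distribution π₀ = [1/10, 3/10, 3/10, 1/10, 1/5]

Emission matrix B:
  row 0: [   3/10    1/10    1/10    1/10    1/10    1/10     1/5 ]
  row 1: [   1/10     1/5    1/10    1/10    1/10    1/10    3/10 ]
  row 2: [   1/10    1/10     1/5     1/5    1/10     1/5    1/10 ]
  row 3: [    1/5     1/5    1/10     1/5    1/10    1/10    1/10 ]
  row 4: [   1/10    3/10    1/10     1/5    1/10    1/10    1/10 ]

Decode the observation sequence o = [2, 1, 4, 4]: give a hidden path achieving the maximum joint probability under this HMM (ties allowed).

t=0: δ = [1.000e-02, 3.000e-02, 6.000e-02, 1.000e-02, 2.000e-02]  (obs o_0=2)
t=1: δ = [1.200e-03, 3.600e-03, 1.200e-03, 1.200e-03, 3.600e-03]  ψ = [2, 2, 2, 1, 2]  (obs o_1=1)
t=2: δ = [1.080e-04, 7.200e-05, 1.080e-04, 7.200e-05, 4.800e-05]  ψ = [1, 1, 4, 1, 0]  (obs o_2=4)
t=3: δ = [2.160e-06, 3.600e-06, 2.160e-06, 2.160e-06, 4.320e-06]  ψ = [0, 3, 2, 0, 0]  (obs o_3=4)
backtrack: best end state = 4; path = [2, 1, 0, 4]

path = [2, 1, 0, 4]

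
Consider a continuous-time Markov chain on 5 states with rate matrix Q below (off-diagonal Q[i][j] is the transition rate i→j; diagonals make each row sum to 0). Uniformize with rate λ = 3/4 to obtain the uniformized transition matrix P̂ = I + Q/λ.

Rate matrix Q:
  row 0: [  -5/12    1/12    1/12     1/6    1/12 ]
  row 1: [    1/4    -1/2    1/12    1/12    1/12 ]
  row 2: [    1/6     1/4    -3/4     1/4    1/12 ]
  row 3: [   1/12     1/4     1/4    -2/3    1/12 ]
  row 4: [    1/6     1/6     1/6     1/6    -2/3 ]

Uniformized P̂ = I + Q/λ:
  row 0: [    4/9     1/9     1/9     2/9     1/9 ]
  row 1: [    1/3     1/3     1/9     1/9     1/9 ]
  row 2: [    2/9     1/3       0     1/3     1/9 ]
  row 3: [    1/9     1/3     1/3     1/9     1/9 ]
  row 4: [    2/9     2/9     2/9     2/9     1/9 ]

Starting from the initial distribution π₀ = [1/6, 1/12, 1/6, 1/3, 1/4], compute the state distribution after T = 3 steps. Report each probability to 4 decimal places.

t=0: π = [0.1667, 0.0833, 0.1667, 0.3333, 0.2500]
t=1: π = [0.2315, 0.2685, 0.1944, 0.1944, 0.1111]
t=2: π = [0.2819, 0.2695, 0.1451, 0.1924, 0.1111]
t=3: π = [0.2934, 0.2583, 0.1501, 0.1870, 0.1111]

π = [0.2934, 0.2583, 0.1501, 0.1870, 0.1111]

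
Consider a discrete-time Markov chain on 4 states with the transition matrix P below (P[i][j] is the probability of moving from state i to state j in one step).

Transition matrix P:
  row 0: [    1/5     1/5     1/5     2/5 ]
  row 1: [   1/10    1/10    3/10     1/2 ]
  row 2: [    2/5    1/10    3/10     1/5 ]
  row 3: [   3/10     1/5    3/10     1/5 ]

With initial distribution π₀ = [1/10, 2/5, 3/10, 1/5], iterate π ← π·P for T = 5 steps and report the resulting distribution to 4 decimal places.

t=0: π = [0.1000, 0.4000, 0.3000, 0.2000]
t=1: π = [0.2400, 0.1300, 0.2900, 0.3400]
t=2: π = [0.2790, 0.1580, 0.2760, 0.2870]
t=3: π = [0.2681, 0.1566, 0.2721, 0.3032]
t=4: π = [0.2691, 0.1571, 0.2732, 0.3006]
t=5: π = [0.2690, 0.1570, 0.2731, 0.3010]

π = [0.2690, 0.1570, 0.2731, 0.3010]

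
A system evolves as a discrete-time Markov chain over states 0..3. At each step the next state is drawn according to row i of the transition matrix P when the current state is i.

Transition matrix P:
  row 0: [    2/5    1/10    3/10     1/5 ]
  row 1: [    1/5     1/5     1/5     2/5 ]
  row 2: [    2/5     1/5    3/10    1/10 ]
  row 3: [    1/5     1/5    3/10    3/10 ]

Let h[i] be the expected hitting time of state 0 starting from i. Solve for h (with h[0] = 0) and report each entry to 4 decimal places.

h = [0.0000, 3.9844, 3.1250, 3.9063]

First-step conditioning: h[0] = 0; for i ≠ 0, h[i] = 1 + Σ_k P[i][k]·h[k].
  h[1] = 1 + 1/5·h[1] + 1/5·h[2] + 2/5·h[3]
  h[2] = 1 + 1/5·h[1] + 3/10·h[2] + 1/10·h[3]
  h[3] = 1 + 1/5·h[1] + 3/10·h[2] + 3/10·h[3]
Solving the 3×3 linear system over states ≠ 0 gives exactly h = [0, 255/64, 25/8, 125/32] (h[0] = 0 is the target).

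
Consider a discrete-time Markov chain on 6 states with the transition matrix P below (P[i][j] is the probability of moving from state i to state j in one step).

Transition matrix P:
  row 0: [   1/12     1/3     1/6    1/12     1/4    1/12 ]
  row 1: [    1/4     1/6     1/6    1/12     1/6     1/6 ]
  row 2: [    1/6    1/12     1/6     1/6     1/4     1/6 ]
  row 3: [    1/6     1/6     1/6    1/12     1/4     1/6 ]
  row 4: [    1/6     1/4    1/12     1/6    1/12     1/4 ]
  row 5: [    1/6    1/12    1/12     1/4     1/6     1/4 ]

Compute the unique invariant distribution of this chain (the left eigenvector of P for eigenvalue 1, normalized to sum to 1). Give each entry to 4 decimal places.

π = [0.1680, 0.1837, 0.1357, 0.1409, 0.1880, 0.1836]

Balance equations π_j = Σ_i π_i·P[i][j]:
  π_0 = 1/12·π_0 + 1/4·π_1 + 1/6·π_2 + 1/6·π_3 + 1/6·π_4 + 1/6·π_5
  π_1 = 1/3·π_0 + 1/6·π_1 + 1/12·π_2 + 1/6·π_3 + 1/4·π_4 + 1/12·π_5
  π_2 = 1/6·π_0 + 1/6·π_1 + 1/6·π_2 + 1/6·π_3 + 1/12·π_4 + 1/12·π_5
  π_3 = 1/12·π_0 + 1/12·π_1 + 1/6·π_2 + 1/12·π_3 + 1/6·π_4 + 1/4·π_5
  π_4 = 1/4·π_0 + 1/6·π_1 + 1/4·π_2 + 1/4·π_3 + 1/12·π_4 + 1/6·π_5
  normalize: π_0 + π_1 + π_2 + π_3 + π_4 + π_5 = 1
Solving the linear system gives exactly π = [48376/287989, 4070/22153, 3006/22153, 40583/287989, 54155/287989, 52887/287989].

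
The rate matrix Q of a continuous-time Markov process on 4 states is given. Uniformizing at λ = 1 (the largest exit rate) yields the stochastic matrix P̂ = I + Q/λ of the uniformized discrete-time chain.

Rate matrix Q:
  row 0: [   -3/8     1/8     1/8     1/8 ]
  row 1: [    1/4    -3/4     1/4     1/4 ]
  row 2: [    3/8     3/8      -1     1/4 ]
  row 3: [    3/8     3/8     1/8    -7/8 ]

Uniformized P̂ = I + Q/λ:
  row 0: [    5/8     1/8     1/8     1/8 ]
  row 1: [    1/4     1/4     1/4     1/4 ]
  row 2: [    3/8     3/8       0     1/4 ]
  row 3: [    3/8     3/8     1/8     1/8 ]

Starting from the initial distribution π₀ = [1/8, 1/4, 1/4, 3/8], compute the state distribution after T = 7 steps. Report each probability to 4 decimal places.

t=0: π = [0.1250, 0.2500, 0.2500, 0.3750]
t=1: π = [0.3750, 0.3125, 0.1250, 0.1875]
t=2: π = [0.4297, 0.2422, 0.1484, 0.1797]
t=3: π = [0.4521, 0.2373, 0.1367, 0.1738]
t=4: π = [0.4584, 0.2323, 0.1376, 0.1718]
t=5: π = [0.4606, 0.2314, 0.1368, 0.1712]
t=6: π = [0.4612, 0.2309, 0.1368, 0.1710]
t=7: π = [0.4614, 0.2308, 0.1368, 0.1710]

π = [0.4614, 0.2308, 0.1368, 0.1710]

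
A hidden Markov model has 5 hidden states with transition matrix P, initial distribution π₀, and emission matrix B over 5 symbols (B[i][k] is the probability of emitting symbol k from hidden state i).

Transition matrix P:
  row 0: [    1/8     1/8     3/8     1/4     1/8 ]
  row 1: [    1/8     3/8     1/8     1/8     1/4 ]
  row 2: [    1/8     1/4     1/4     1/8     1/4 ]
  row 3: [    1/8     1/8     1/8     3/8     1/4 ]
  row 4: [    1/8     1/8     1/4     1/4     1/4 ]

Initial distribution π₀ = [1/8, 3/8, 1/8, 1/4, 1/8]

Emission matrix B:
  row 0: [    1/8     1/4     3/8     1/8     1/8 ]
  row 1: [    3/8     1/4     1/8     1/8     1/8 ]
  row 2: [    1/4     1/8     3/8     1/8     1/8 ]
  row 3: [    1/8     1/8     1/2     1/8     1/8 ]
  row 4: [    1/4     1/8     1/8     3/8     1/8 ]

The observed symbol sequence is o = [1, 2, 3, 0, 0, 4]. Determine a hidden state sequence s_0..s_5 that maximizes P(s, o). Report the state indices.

path = [1, 1, 1, 1, 1, 1]

t=0: δ = [3.125e-02, 9.375e-02, 1.562e-02, 3.125e-02, 1.562e-02]  (obs o_0=1)
t=1: δ = [4.395e-03, 4.395e-03, 4.395e-03, 5.859e-03, 2.930e-03]  ψ = [1, 1, 0, 1, 1]  (obs o_1=2)
t=2: δ = [9.155e-05, 2.060e-04, 2.060e-04, 2.747e-04, 5.493e-04]  ψ = [3, 1, 0, 3, 3]  (obs o_2=3)
t=3: δ = [8.583e-06, 2.897e-05, 3.433e-05, 1.717e-05, 3.433e-05]  ψ = [4, 1, 4, 4, 4]  (obs o_3=0)
t=4: δ = [5.364e-07, 4.074e-06, 2.146e-06, 1.073e-06, 2.146e-06]  ψ = [2, 1, 2, 4, 2]  (obs o_4=0)
t=5: δ = [6.365e-08, 1.910e-07, 6.706e-08, 6.706e-08, 1.273e-07]  ψ = [1, 1, 2, 4, 1]  (obs o_5=4)
backtrack: best end state = 1; path = [1, 1, 1, 1, 1, 1]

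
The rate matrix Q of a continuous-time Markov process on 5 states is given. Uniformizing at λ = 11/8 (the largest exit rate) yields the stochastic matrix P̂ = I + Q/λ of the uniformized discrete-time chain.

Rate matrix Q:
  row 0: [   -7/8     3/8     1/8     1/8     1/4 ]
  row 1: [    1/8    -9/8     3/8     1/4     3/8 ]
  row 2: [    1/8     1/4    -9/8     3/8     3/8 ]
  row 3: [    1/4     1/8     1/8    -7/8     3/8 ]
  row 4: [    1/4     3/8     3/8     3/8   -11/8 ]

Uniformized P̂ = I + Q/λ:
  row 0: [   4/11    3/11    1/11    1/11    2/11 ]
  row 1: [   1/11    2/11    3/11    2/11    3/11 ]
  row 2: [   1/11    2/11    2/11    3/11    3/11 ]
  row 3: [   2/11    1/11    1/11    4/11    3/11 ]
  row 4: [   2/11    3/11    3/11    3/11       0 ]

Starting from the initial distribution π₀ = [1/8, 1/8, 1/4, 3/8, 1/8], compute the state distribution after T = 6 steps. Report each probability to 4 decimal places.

t=0: π = [0.1250, 0.1250, 0.2500, 0.3750, 0.1250]
t=1: π = [0.1705, 0.1705, 0.1591, 0.2727, 0.2273]
t=2: π = [0.1829, 0.1932, 0.1777, 0.2510, 0.1952]
t=3: π = [0.1813, 0.1934, 0.1777, 0.2447, 0.2029]
t=4: π = [0.1811, 0.1945, 0.1791, 0.2444, 0.2009]
t=5: π = [0.1808, 0.1943, 0.1791, 0.2443, 0.2015]
t=6: π = [0.1807, 0.1944, 0.1792, 0.2444, 0.2013]

π = [0.1807, 0.1944, 0.1792, 0.2444, 0.2013]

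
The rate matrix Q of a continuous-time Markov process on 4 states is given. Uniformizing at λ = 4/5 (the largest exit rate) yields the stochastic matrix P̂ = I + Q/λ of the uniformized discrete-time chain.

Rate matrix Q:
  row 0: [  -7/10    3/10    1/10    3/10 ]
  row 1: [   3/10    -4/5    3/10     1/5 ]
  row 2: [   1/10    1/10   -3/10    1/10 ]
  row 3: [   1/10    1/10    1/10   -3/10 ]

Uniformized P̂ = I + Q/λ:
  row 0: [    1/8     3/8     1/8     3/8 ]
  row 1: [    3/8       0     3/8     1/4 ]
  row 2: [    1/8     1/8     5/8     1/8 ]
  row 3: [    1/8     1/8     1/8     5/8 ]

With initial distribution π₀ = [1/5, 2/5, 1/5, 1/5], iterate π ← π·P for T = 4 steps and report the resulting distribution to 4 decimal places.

t=0: π = [0.2000, 0.4000, 0.2000, 0.2000]
t=1: π = [0.2250, 0.1250, 0.3250, 0.3250]
t=2: π = [0.1563, 0.1656, 0.3188, 0.3594]
t=3: π = [0.1664, 0.1434, 0.3258, 0.3645]
t=4: π = [0.1608, 0.1487, 0.3237, 0.3667]

π = [0.1608, 0.1487, 0.3237, 0.3667]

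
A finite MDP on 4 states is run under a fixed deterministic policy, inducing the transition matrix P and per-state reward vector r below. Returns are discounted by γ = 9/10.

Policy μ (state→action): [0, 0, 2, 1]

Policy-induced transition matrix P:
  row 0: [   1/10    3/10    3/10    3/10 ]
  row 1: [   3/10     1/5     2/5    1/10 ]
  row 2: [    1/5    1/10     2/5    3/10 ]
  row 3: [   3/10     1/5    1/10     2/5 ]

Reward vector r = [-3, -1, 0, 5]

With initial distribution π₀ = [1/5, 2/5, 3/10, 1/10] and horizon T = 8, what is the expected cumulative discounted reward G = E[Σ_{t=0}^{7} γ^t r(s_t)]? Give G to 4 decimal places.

G = 1.9535

t=0: π = [0.2000, 0.4000, 0.3000, 0.1000], E[r] = -0.5000, γ^t·E[r] = -0.500000, running G = -0.500000
t=1: π = [0.2300, 0.1900, 0.3500, 0.2300], E[r] = 0.2700, γ^t·E[r] = 0.243000, running G = -0.257000
t=2: π = [0.2190, 0.1880, 0.3080, 0.2850], E[r] = 0.5800, γ^t·E[r] = 0.469800, running G = 0.212800
t=3: π = [0.2254, 0.1911, 0.2926, 0.2909], E[r] = 0.5872, γ^t·E[r] = 0.428069, running G = 0.640869
t=4: π = [0.2257, 0.1933, 0.2902, 0.2909], E[r] = 0.5841, γ^t·E[r] = 0.383221, running G = 1.024090
t=5: π = [0.2258, 0.1935, 0.2902, 0.2904], E[r] = 0.5811, γ^t·E[r] = 0.343111, running G = 1.367201
t=6: π = [0.2258, 0.1936, 0.2903, 0.2903], E[r] = 0.5807, γ^t·E[r] = 0.308588, running G = 1.675789
t=7: π = [0.2258, 0.1936, 0.2903, 0.2903], E[r] = 0.5806, γ^t·E[r] = 0.277709, running G = 1.953497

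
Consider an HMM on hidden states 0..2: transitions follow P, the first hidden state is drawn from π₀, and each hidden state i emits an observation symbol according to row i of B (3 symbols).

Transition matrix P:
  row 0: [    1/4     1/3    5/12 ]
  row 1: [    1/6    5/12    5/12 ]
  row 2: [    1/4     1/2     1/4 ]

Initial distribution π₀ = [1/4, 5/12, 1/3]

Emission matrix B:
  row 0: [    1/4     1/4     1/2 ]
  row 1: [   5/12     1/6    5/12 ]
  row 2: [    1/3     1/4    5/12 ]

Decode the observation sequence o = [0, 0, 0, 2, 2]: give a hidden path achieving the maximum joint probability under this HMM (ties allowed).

path = [1, 1, 1, 2, 1]

t=0: δ = [6.250e-02, 1.736e-01, 1.111e-01]  (obs o_0=0)
t=1: δ = [7.234e-03, 3.014e-02, 2.411e-02]  ψ = [1, 1, 1]  (obs o_1=0)
t=2: δ = [1.507e-03, 5.233e-03, 4.186e-03]  ψ = [2, 1, 1]  (obs o_2=0)
t=3: δ = [5.233e-04, 9.085e-04, 9.085e-04]  ψ = [2, 1, 1]  (obs o_3=2)
t=4: δ = [1.136e-04, 1.893e-04, 1.577e-04]  ψ = [2, 2, 1]  (obs o_4=2)
backtrack: best end state = 1; path = [1, 1, 1, 2, 1]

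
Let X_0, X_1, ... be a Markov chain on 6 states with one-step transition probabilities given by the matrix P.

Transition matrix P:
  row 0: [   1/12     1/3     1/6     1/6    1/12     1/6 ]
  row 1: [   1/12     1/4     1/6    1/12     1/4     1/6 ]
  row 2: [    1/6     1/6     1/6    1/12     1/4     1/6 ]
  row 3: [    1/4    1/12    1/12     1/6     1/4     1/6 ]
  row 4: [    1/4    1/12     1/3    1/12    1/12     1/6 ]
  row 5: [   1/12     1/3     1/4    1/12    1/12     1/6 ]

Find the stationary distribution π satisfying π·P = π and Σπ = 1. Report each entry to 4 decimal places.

Balance equations π_j = Σ_i π_i·P[i][j]:
  π_0 = 1/12·π_0 + 1/12·π_1 + 1/6·π_2 + 1/4·π_3 + 1/4·π_4 + 1/12·π_5
  π_1 = 1/3·π_0 + 1/4·π_1 + 1/6·π_2 + 1/12·π_3 + 1/12·π_4 + 1/3·π_5
  π_2 = 1/6·π_0 + 1/6·π_1 + 1/6·π_2 + 1/12·π_3 + 1/3·π_4 + 1/4·π_5
  π_3 = 1/6·π_0 + 1/12·π_1 + 1/12·π_2 + 1/6·π_3 + 1/12·π_4 + 1/12·π_5
  π_4 = 1/12·π_0 + 1/4·π_1 + 1/4·π_2 + 1/4·π_3 + 1/12·π_4 + 1/12·π_5
  normalize: π_0 + π_1 + π_2 + π_3 + π_4 + π_5 = 1
Solving the linear system gives exactly π = [9799/67278, 7189/33639, 6733/33639, 7007/67278, 3805/22426, 1/6].

π = [0.1456, 0.2137, 0.2002, 0.1041, 0.1697, 0.1667]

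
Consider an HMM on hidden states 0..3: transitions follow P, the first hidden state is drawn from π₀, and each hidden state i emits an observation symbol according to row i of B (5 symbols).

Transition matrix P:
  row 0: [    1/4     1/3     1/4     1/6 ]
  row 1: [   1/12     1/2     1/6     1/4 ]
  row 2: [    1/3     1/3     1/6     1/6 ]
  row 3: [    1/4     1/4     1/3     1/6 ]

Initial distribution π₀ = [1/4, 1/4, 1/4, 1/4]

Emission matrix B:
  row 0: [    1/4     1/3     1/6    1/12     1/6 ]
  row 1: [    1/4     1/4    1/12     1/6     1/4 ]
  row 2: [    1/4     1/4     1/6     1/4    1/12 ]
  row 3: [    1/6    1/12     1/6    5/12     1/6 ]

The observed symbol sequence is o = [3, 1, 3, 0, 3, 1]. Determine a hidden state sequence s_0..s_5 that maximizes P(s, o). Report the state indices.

t=0: δ = [2.083e-02, 4.167e-02, 6.250e-02, 1.042e-01]  (obs o_0=3)
t=1: δ = [8.681e-03, 6.510e-03, 8.681e-03, 1.447e-03]  ψ = [3, 3, 3, 3]  (obs o_1=1)
t=2: δ = [2.411e-04, 5.425e-04, 5.425e-04, 6.782e-04]  ψ = [2, 1, 0, 1]  (obs o_2=3)
t=3: δ = [4.521e-05, 6.782e-05, 5.651e-05, 2.261e-05]  ψ = [2, 1, 3, 1]  (obs o_3=0)
t=4: δ = [1.570e-06, 5.651e-06, 2.826e-06, 7.064e-06]  ψ = [2, 1, 0, 1]  (obs o_4=3)
t=5: δ = [5.887e-07, 7.064e-07, 5.887e-07, 1.177e-07]  ψ = [3, 1, 3, 1]  (obs o_5=1)
backtrack: best end state = 1; path = [3, 1, 1, 1, 1, 1]

path = [3, 1, 1, 1, 1, 1]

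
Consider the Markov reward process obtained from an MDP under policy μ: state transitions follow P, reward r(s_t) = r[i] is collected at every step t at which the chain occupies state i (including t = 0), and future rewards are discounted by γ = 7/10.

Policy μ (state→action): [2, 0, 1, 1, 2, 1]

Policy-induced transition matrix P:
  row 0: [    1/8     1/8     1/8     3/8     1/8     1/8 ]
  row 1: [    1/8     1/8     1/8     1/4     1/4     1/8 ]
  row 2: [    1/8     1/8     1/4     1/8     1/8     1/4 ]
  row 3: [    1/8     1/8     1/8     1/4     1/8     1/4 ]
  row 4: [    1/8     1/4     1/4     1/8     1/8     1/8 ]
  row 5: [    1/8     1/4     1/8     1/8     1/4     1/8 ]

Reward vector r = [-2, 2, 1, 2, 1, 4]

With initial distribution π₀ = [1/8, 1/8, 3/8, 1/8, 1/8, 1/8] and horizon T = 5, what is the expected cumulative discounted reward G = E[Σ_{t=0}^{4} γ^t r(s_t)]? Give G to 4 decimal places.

G = 3.9398

t=0: π = [0.1250, 0.1250, 0.3750, 0.1250, 0.1250, 0.1250], E[r] = 1.2500, γ^t·E[r] = 1.250000, running G = 1.250000
t=1: π = [0.1250, 0.1563, 0.1875, 0.1875, 0.1563, 0.1875], E[r] = 1.5313, γ^t·E[r] = 1.071875, running G = 2.321875
t=2: π = [0.1250, 0.1680, 0.1680, 0.1992, 0.1680, 0.1719], E[r] = 1.5078, γ^t·E[r] = 0.738828, running G = 3.060703
t=3: π = [0.1250, 0.1675, 0.1670, 0.2021, 0.1675, 0.1709], E[r] = 1.5073, γ^t·E[r] = 0.517012, running G = 3.577715
t=4: π = [0.1250, 0.1673, 0.1668, 0.2025, 0.1673, 0.1711], E[r] = 1.5082, γ^t·E[r] = 0.362114, running G = 3.939829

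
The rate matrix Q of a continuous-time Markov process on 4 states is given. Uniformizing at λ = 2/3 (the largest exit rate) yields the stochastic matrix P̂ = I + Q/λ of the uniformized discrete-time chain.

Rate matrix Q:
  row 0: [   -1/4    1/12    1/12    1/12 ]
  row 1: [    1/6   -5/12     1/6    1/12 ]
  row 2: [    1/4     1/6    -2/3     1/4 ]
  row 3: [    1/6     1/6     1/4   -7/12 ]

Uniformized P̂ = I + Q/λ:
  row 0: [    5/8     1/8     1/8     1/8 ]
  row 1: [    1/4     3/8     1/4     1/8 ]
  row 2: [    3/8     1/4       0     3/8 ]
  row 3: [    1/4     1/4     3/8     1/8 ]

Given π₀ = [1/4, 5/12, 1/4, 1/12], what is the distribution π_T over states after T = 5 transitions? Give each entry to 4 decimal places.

t=0: π = [0.2500, 0.4167, 0.2500, 0.0833]
t=1: π = [0.3750, 0.2708, 0.1667, 0.1875]
t=2: π = [0.4115, 0.2370, 0.1849, 0.1667]
t=3: π = [0.4274, 0.2282, 0.1732, 0.1712]
t=4: π = [0.4319, 0.2251, 0.1747, 0.1683]
t=5: π = [0.4338, 0.2241, 0.1734, 0.1687]

π = [0.4338, 0.2241, 0.1734, 0.1687]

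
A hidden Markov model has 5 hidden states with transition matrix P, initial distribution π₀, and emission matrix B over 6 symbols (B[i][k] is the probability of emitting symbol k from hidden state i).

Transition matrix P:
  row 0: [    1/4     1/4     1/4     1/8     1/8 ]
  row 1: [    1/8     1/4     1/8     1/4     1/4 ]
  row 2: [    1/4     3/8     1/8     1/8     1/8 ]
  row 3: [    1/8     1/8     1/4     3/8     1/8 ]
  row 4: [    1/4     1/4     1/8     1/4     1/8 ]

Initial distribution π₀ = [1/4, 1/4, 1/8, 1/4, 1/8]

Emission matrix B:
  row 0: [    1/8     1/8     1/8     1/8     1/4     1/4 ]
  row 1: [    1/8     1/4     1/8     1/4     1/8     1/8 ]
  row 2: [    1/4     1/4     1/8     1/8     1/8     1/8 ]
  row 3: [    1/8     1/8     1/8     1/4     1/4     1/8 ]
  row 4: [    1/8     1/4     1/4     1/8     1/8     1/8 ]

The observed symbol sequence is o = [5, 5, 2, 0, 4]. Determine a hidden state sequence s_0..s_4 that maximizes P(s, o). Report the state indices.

t=0: δ = [6.250e-02, 3.125e-02, 1.562e-02, 3.125e-02, 1.562e-02]  (obs o_0=5)
t=1: δ = [3.906e-03, 1.953e-03, 1.953e-03, 1.465e-03, 9.766e-04]  ψ = [0, 0, 0, 3, 0]  (obs o_1=5)
t=2: δ = [1.221e-04, 1.221e-04, 1.221e-04, 6.866e-05, 1.221e-04]  ψ = [0, 0, 0, 3, 0]  (obs o_2=2)
t=3: δ = [3.815e-06, 5.722e-06, 7.629e-06, 3.815e-06, 3.815e-06]  ψ = [0, 2, 0, 1, 1]  (obs o_3=0)
t=4: δ = [4.768e-07, 3.576e-07, 1.192e-07, 3.576e-07, 1.788e-07]  ψ = [2, 2, 0, 1, 1]  (obs o_4=4)
backtrack: best end state = 0; path = [0, 0, 0, 2, 0]

path = [0, 0, 0, 2, 0]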